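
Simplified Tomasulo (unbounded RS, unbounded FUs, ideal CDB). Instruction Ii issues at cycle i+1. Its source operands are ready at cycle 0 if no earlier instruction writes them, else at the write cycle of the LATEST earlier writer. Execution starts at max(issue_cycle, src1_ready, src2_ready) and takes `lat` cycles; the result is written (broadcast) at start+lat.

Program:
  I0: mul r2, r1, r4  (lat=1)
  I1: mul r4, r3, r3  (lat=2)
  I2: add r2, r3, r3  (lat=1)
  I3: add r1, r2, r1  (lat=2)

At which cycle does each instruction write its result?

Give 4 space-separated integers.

Answer: 2 4 4 6

Derivation:
I0 mul r2: issue@1 deps=(None,None) exec_start@1 write@2
I1 mul r4: issue@2 deps=(None,None) exec_start@2 write@4
I2 add r2: issue@3 deps=(None,None) exec_start@3 write@4
I3 add r1: issue@4 deps=(2,None) exec_start@4 write@6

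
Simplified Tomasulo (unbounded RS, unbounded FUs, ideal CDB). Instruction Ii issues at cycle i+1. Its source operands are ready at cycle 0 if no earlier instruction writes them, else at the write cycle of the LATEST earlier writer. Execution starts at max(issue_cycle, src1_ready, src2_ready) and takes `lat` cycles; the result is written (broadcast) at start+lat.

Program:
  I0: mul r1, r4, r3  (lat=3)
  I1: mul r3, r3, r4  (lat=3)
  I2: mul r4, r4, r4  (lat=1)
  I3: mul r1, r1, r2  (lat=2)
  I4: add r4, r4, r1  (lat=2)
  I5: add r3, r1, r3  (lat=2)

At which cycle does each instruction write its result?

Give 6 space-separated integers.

I0 mul r1: issue@1 deps=(None,None) exec_start@1 write@4
I1 mul r3: issue@2 deps=(None,None) exec_start@2 write@5
I2 mul r4: issue@3 deps=(None,None) exec_start@3 write@4
I3 mul r1: issue@4 deps=(0,None) exec_start@4 write@6
I4 add r4: issue@5 deps=(2,3) exec_start@6 write@8
I5 add r3: issue@6 deps=(3,1) exec_start@6 write@8

Answer: 4 5 4 6 8 8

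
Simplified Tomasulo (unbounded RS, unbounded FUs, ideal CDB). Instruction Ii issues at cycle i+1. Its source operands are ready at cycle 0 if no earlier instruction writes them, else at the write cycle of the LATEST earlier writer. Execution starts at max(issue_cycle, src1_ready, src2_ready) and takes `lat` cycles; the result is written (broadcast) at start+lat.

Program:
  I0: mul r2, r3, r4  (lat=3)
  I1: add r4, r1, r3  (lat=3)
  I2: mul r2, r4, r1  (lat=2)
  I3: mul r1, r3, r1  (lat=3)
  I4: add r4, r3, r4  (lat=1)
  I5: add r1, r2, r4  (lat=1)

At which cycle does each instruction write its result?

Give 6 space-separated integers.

Answer: 4 5 7 7 6 8

Derivation:
I0 mul r2: issue@1 deps=(None,None) exec_start@1 write@4
I1 add r4: issue@2 deps=(None,None) exec_start@2 write@5
I2 mul r2: issue@3 deps=(1,None) exec_start@5 write@7
I3 mul r1: issue@4 deps=(None,None) exec_start@4 write@7
I4 add r4: issue@5 deps=(None,1) exec_start@5 write@6
I5 add r1: issue@6 deps=(2,4) exec_start@7 write@8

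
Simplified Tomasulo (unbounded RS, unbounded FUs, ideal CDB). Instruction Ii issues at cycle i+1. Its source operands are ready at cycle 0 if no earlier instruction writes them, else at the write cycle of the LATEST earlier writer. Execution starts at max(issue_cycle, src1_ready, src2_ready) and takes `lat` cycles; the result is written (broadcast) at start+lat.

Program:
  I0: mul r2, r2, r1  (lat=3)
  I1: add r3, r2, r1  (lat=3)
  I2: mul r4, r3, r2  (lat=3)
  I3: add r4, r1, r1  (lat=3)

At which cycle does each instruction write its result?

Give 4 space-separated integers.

Answer: 4 7 10 7

Derivation:
I0 mul r2: issue@1 deps=(None,None) exec_start@1 write@4
I1 add r3: issue@2 deps=(0,None) exec_start@4 write@7
I2 mul r4: issue@3 deps=(1,0) exec_start@7 write@10
I3 add r4: issue@4 deps=(None,None) exec_start@4 write@7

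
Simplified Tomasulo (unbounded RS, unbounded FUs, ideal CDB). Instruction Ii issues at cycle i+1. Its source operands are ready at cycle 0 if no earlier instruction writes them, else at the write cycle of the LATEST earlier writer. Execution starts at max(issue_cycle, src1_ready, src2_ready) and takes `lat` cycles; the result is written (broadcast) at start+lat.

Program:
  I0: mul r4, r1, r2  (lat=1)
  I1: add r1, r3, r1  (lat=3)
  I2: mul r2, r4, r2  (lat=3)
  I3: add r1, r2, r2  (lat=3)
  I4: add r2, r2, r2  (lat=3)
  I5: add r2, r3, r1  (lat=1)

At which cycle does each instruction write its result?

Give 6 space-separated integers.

Answer: 2 5 6 9 9 10

Derivation:
I0 mul r4: issue@1 deps=(None,None) exec_start@1 write@2
I1 add r1: issue@2 deps=(None,None) exec_start@2 write@5
I2 mul r2: issue@3 deps=(0,None) exec_start@3 write@6
I3 add r1: issue@4 deps=(2,2) exec_start@6 write@9
I4 add r2: issue@5 deps=(2,2) exec_start@6 write@9
I5 add r2: issue@6 deps=(None,3) exec_start@9 write@10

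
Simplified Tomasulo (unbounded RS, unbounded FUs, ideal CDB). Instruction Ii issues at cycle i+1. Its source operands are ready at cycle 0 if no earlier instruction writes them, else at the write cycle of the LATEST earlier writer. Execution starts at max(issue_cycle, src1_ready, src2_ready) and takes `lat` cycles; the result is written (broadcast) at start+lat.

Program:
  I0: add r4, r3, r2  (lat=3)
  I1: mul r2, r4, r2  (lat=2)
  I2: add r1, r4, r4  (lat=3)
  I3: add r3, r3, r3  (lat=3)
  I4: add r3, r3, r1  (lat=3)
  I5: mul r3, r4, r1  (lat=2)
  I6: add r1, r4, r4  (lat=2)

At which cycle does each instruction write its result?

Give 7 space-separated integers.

Answer: 4 6 7 7 10 9 9

Derivation:
I0 add r4: issue@1 deps=(None,None) exec_start@1 write@4
I1 mul r2: issue@2 deps=(0,None) exec_start@4 write@6
I2 add r1: issue@3 deps=(0,0) exec_start@4 write@7
I3 add r3: issue@4 deps=(None,None) exec_start@4 write@7
I4 add r3: issue@5 deps=(3,2) exec_start@7 write@10
I5 mul r3: issue@6 deps=(0,2) exec_start@7 write@9
I6 add r1: issue@7 deps=(0,0) exec_start@7 write@9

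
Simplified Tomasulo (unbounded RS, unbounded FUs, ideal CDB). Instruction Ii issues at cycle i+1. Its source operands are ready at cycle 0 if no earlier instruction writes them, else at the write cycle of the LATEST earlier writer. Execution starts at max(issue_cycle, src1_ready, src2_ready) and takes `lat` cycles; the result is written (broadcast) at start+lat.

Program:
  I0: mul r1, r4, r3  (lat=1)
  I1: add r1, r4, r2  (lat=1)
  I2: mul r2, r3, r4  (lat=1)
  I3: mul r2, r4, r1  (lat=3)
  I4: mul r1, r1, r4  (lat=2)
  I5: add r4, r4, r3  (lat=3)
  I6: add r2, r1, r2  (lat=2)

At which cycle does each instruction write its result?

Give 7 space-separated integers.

Answer: 2 3 4 7 7 9 9

Derivation:
I0 mul r1: issue@1 deps=(None,None) exec_start@1 write@2
I1 add r1: issue@2 deps=(None,None) exec_start@2 write@3
I2 mul r2: issue@3 deps=(None,None) exec_start@3 write@4
I3 mul r2: issue@4 deps=(None,1) exec_start@4 write@7
I4 mul r1: issue@5 deps=(1,None) exec_start@5 write@7
I5 add r4: issue@6 deps=(None,None) exec_start@6 write@9
I6 add r2: issue@7 deps=(4,3) exec_start@7 write@9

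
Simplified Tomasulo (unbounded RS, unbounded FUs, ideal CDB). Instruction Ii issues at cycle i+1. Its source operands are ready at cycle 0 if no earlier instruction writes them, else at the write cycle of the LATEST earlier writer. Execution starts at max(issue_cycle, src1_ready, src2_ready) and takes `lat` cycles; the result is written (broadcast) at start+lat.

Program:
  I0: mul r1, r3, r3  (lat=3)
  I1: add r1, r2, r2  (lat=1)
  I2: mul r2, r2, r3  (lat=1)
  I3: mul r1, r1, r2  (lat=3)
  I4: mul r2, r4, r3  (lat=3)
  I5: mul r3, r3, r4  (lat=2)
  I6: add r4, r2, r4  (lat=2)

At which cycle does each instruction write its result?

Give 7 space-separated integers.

Answer: 4 3 4 7 8 8 10

Derivation:
I0 mul r1: issue@1 deps=(None,None) exec_start@1 write@4
I1 add r1: issue@2 deps=(None,None) exec_start@2 write@3
I2 mul r2: issue@3 deps=(None,None) exec_start@3 write@4
I3 mul r1: issue@4 deps=(1,2) exec_start@4 write@7
I4 mul r2: issue@5 deps=(None,None) exec_start@5 write@8
I5 mul r3: issue@6 deps=(None,None) exec_start@6 write@8
I6 add r4: issue@7 deps=(4,None) exec_start@8 write@10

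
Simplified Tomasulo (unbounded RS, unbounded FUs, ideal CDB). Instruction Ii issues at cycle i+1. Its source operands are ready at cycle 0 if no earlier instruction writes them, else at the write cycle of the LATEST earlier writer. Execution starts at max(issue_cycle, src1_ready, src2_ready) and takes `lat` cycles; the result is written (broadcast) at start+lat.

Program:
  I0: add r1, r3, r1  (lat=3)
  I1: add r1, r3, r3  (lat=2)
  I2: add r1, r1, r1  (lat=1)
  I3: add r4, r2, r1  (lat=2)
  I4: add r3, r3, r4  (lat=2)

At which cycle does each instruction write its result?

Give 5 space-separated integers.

I0 add r1: issue@1 deps=(None,None) exec_start@1 write@4
I1 add r1: issue@2 deps=(None,None) exec_start@2 write@4
I2 add r1: issue@3 deps=(1,1) exec_start@4 write@5
I3 add r4: issue@4 deps=(None,2) exec_start@5 write@7
I4 add r3: issue@5 deps=(None,3) exec_start@7 write@9

Answer: 4 4 5 7 9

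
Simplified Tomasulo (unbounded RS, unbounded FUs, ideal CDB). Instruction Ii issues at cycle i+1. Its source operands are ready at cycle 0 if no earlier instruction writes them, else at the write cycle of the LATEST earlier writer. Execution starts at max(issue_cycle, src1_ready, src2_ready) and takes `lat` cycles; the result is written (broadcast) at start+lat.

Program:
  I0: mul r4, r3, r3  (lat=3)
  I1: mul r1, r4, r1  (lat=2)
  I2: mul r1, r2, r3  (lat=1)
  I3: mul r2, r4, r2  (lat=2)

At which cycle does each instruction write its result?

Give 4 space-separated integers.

I0 mul r4: issue@1 deps=(None,None) exec_start@1 write@4
I1 mul r1: issue@2 deps=(0,None) exec_start@4 write@6
I2 mul r1: issue@3 deps=(None,None) exec_start@3 write@4
I3 mul r2: issue@4 deps=(0,None) exec_start@4 write@6

Answer: 4 6 4 6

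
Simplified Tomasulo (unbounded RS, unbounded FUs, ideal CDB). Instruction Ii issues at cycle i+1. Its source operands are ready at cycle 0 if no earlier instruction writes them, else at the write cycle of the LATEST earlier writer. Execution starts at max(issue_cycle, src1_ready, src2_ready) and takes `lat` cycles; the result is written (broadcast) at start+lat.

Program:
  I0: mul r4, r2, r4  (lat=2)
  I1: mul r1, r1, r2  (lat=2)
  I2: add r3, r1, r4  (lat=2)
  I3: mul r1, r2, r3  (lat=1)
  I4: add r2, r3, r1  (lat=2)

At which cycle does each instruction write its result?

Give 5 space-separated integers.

I0 mul r4: issue@1 deps=(None,None) exec_start@1 write@3
I1 mul r1: issue@2 deps=(None,None) exec_start@2 write@4
I2 add r3: issue@3 deps=(1,0) exec_start@4 write@6
I3 mul r1: issue@4 deps=(None,2) exec_start@6 write@7
I4 add r2: issue@5 deps=(2,3) exec_start@7 write@9

Answer: 3 4 6 7 9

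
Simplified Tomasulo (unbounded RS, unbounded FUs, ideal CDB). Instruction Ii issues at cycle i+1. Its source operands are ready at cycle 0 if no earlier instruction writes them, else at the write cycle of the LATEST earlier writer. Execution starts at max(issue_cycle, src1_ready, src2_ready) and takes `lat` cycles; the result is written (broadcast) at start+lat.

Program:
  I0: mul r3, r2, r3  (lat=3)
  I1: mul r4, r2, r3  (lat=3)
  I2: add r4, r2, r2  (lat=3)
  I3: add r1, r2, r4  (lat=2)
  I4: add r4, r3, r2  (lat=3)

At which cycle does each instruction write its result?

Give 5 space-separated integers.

I0 mul r3: issue@1 deps=(None,None) exec_start@1 write@4
I1 mul r4: issue@2 deps=(None,0) exec_start@4 write@7
I2 add r4: issue@3 deps=(None,None) exec_start@3 write@6
I3 add r1: issue@4 deps=(None,2) exec_start@6 write@8
I4 add r4: issue@5 deps=(0,None) exec_start@5 write@8

Answer: 4 7 6 8 8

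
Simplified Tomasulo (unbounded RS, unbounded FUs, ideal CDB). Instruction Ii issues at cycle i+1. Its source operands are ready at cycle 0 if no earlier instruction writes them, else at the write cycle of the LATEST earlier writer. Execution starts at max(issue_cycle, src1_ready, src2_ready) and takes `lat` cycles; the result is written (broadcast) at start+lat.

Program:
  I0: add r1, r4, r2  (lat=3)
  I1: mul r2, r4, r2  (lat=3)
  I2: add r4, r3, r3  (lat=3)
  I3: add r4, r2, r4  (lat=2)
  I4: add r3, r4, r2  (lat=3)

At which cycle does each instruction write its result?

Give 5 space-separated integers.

I0 add r1: issue@1 deps=(None,None) exec_start@1 write@4
I1 mul r2: issue@2 deps=(None,None) exec_start@2 write@5
I2 add r4: issue@3 deps=(None,None) exec_start@3 write@6
I3 add r4: issue@4 deps=(1,2) exec_start@6 write@8
I4 add r3: issue@5 deps=(3,1) exec_start@8 write@11

Answer: 4 5 6 8 11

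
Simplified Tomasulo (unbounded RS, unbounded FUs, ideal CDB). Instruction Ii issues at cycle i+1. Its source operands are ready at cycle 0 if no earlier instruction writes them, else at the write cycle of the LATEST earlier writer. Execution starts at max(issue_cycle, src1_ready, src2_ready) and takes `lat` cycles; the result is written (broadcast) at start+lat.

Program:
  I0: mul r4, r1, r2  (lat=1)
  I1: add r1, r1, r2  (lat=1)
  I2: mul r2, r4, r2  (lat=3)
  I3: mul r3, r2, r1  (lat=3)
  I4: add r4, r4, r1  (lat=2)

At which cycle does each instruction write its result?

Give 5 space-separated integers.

I0 mul r4: issue@1 deps=(None,None) exec_start@1 write@2
I1 add r1: issue@2 deps=(None,None) exec_start@2 write@3
I2 mul r2: issue@3 deps=(0,None) exec_start@3 write@6
I3 mul r3: issue@4 deps=(2,1) exec_start@6 write@9
I4 add r4: issue@5 deps=(0,1) exec_start@5 write@7

Answer: 2 3 6 9 7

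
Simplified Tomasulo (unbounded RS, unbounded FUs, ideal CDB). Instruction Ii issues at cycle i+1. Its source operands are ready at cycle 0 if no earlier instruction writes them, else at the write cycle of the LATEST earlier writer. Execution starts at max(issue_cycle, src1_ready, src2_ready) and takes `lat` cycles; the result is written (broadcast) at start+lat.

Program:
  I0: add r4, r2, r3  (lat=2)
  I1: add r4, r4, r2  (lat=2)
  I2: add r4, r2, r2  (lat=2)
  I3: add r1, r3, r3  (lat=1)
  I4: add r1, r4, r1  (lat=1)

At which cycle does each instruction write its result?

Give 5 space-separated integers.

I0 add r4: issue@1 deps=(None,None) exec_start@1 write@3
I1 add r4: issue@2 deps=(0,None) exec_start@3 write@5
I2 add r4: issue@3 deps=(None,None) exec_start@3 write@5
I3 add r1: issue@4 deps=(None,None) exec_start@4 write@5
I4 add r1: issue@5 deps=(2,3) exec_start@5 write@6

Answer: 3 5 5 5 6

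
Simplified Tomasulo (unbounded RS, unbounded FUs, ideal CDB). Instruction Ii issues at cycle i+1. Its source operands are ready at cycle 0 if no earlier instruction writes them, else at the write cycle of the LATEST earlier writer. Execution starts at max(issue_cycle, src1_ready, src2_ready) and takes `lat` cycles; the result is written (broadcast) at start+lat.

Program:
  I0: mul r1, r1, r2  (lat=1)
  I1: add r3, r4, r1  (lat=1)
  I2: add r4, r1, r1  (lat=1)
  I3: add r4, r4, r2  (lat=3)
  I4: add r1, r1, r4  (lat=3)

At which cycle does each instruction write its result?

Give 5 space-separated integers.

I0 mul r1: issue@1 deps=(None,None) exec_start@1 write@2
I1 add r3: issue@2 deps=(None,0) exec_start@2 write@3
I2 add r4: issue@3 deps=(0,0) exec_start@3 write@4
I3 add r4: issue@4 deps=(2,None) exec_start@4 write@7
I4 add r1: issue@5 deps=(0,3) exec_start@7 write@10

Answer: 2 3 4 7 10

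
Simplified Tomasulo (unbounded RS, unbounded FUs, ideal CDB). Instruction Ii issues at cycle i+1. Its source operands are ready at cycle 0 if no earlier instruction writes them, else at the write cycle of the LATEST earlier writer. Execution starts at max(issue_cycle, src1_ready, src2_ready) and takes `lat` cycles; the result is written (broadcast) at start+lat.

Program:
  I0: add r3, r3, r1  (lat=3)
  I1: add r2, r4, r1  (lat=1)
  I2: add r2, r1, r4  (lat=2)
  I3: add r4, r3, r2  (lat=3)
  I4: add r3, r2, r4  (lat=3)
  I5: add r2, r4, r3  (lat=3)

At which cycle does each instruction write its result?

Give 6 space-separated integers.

I0 add r3: issue@1 deps=(None,None) exec_start@1 write@4
I1 add r2: issue@2 deps=(None,None) exec_start@2 write@3
I2 add r2: issue@3 deps=(None,None) exec_start@3 write@5
I3 add r4: issue@4 deps=(0,2) exec_start@5 write@8
I4 add r3: issue@5 deps=(2,3) exec_start@8 write@11
I5 add r2: issue@6 deps=(3,4) exec_start@11 write@14

Answer: 4 3 5 8 11 14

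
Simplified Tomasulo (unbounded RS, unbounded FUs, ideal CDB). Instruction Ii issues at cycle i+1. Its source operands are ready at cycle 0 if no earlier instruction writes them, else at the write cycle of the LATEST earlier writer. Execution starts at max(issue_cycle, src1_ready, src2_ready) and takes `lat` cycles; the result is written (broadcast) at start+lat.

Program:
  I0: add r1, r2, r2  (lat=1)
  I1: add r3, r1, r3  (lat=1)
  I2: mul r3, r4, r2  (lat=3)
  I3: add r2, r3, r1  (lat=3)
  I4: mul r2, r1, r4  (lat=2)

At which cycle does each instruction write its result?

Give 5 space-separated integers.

I0 add r1: issue@1 deps=(None,None) exec_start@1 write@2
I1 add r3: issue@2 deps=(0,None) exec_start@2 write@3
I2 mul r3: issue@3 deps=(None,None) exec_start@3 write@6
I3 add r2: issue@4 deps=(2,0) exec_start@6 write@9
I4 mul r2: issue@5 deps=(0,None) exec_start@5 write@7

Answer: 2 3 6 9 7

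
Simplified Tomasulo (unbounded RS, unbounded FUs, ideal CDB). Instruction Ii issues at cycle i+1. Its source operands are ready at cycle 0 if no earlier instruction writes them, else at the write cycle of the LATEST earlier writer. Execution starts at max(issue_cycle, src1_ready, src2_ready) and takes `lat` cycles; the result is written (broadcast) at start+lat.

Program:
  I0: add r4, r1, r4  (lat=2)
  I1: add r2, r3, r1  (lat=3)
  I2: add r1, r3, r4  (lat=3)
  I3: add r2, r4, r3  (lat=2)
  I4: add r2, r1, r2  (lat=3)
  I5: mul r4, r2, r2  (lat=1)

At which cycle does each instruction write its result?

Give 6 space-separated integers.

I0 add r4: issue@1 deps=(None,None) exec_start@1 write@3
I1 add r2: issue@2 deps=(None,None) exec_start@2 write@5
I2 add r1: issue@3 deps=(None,0) exec_start@3 write@6
I3 add r2: issue@4 deps=(0,None) exec_start@4 write@6
I4 add r2: issue@5 deps=(2,3) exec_start@6 write@9
I5 mul r4: issue@6 deps=(4,4) exec_start@9 write@10

Answer: 3 5 6 6 9 10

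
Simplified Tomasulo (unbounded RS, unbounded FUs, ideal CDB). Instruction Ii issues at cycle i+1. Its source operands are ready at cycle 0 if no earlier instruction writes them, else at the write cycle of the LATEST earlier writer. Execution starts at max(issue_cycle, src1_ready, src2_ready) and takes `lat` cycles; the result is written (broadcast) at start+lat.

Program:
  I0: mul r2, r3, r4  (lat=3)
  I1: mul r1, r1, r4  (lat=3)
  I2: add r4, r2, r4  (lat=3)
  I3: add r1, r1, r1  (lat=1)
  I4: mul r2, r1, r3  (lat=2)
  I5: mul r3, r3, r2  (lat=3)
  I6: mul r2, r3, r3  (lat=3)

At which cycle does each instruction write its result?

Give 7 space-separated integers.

I0 mul r2: issue@1 deps=(None,None) exec_start@1 write@4
I1 mul r1: issue@2 deps=(None,None) exec_start@2 write@5
I2 add r4: issue@3 deps=(0,None) exec_start@4 write@7
I3 add r1: issue@4 deps=(1,1) exec_start@5 write@6
I4 mul r2: issue@5 deps=(3,None) exec_start@6 write@8
I5 mul r3: issue@6 deps=(None,4) exec_start@8 write@11
I6 mul r2: issue@7 deps=(5,5) exec_start@11 write@14

Answer: 4 5 7 6 8 11 14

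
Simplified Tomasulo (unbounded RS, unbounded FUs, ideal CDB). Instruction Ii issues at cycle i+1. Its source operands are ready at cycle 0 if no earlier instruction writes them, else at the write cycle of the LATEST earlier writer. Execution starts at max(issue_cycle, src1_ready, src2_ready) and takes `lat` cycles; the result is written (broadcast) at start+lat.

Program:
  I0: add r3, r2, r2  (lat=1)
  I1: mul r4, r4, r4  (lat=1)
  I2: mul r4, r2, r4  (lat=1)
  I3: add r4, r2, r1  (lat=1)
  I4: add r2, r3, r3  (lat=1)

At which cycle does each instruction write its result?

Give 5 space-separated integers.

I0 add r3: issue@1 deps=(None,None) exec_start@1 write@2
I1 mul r4: issue@2 deps=(None,None) exec_start@2 write@3
I2 mul r4: issue@3 deps=(None,1) exec_start@3 write@4
I3 add r4: issue@4 deps=(None,None) exec_start@4 write@5
I4 add r2: issue@5 deps=(0,0) exec_start@5 write@6

Answer: 2 3 4 5 6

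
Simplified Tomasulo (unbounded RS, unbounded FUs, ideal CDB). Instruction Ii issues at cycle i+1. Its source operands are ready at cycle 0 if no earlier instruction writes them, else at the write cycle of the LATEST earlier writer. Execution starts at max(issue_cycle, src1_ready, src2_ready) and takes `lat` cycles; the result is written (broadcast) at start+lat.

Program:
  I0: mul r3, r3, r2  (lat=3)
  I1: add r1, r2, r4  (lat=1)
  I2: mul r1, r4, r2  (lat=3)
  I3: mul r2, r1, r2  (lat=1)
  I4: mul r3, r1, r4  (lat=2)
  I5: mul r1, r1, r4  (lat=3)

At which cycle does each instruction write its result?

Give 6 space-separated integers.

Answer: 4 3 6 7 8 9

Derivation:
I0 mul r3: issue@1 deps=(None,None) exec_start@1 write@4
I1 add r1: issue@2 deps=(None,None) exec_start@2 write@3
I2 mul r1: issue@3 deps=(None,None) exec_start@3 write@6
I3 mul r2: issue@4 deps=(2,None) exec_start@6 write@7
I4 mul r3: issue@5 deps=(2,None) exec_start@6 write@8
I5 mul r1: issue@6 deps=(2,None) exec_start@6 write@9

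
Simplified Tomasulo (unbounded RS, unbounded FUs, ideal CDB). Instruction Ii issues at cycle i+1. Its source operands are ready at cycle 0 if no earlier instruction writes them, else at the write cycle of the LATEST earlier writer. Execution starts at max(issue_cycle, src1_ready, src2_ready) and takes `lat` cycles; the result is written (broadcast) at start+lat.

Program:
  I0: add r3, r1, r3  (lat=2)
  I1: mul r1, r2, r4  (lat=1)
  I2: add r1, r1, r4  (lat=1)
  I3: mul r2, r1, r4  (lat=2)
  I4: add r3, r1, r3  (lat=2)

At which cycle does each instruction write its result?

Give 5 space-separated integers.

Answer: 3 3 4 6 7

Derivation:
I0 add r3: issue@1 deps=(None,None) exec_start@1 write@3
I1 mul r1: issue@2 deps=(None,None) exec_start@2 write@3
I2 add r1: issue@3 deps=(1,None) exec_start@3 write@4
I3 mul r2: issue@4 deps=(2,None) exec_start@4 write@6
I4 add r3: issue@5 deps=(2,0) exec_start@5 write@7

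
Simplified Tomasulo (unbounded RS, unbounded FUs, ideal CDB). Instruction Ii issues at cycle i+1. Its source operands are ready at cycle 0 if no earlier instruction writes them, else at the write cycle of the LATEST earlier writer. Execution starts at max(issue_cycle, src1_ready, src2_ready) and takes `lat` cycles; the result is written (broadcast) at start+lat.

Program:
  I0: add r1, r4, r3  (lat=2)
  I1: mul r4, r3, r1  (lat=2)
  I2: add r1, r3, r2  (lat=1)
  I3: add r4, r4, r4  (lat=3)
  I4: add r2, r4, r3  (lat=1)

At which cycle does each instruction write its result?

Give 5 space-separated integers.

I0 add r1: issue@1 deps=(None,None) exec_start@1 write@3
I1 mul r4: issue@2 deps=(None,0) exec_start@3 write@5
I2 add r1: issue@3 deps=(None,None) exec_start@3 write@4
I3 add r4: issue@4 deps=(1,1) exec_start@5 write@8
I4 add r2: issue@5 deps=(3,None) exec_start@8 write@9

Answer: 3 5 4 8 9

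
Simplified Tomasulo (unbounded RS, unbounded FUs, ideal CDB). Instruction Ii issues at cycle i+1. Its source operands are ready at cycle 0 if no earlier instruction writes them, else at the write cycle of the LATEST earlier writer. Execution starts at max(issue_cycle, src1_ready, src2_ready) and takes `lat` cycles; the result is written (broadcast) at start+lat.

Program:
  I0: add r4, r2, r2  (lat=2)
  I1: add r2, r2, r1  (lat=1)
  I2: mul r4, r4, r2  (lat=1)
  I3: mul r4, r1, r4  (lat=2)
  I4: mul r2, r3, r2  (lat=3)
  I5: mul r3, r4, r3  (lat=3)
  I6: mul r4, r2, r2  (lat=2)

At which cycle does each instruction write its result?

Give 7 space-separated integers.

I0 add r4: issue@1 deps=(None,None) exec_start@1 write@3
I1 add r2: issue@2 deps=(None,None) exec_start@2 write@3
I2 mul r4: issue@3 deps=(0,1) exec_start@3 write@4
I3 mul r4: issue@4 deps=(None,2) exec_start@4 write@6
I4 mul r2: issue@5 deps=(None,1) exec_start@5 write@8
I5 mul r3: issue@6 deps=(3,None) exec_start@6 write@9
I6 mul r4: issue@7 deps=(4,4) exec_start@8 write@10

Answer: 3 3 4 6 8 9 10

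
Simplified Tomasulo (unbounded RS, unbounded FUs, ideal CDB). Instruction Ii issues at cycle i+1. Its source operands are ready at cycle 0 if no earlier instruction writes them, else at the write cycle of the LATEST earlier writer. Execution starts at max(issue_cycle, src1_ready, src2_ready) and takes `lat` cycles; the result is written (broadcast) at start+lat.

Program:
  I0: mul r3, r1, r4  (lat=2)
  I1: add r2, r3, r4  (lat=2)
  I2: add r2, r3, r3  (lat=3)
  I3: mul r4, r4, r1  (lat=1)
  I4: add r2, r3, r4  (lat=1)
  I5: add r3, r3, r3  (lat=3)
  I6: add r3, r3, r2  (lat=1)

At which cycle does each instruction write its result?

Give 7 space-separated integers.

I0 mul r3: issue@1 deps=(None,None) exec_start@1 write@3
I1 add r2: issue@2 deps=(0,None) exec_start@3 write@5
I2 add r2: issue@3 deps=(0,0) exec_start@3 write@6
I3 mul r4: issue@4 deps=(None,None) exec_start@4 write@5
I4 add r2: issue@5 deps=(0,3) exec_start@5 write@6
I5 add r3: issue@6 deps=(0,0) exec_start@6 write@9
I6 add r3: issue@7 deps=(5,4) exec_start@9 write@10

Answer: 3 5 6 5 6 9 10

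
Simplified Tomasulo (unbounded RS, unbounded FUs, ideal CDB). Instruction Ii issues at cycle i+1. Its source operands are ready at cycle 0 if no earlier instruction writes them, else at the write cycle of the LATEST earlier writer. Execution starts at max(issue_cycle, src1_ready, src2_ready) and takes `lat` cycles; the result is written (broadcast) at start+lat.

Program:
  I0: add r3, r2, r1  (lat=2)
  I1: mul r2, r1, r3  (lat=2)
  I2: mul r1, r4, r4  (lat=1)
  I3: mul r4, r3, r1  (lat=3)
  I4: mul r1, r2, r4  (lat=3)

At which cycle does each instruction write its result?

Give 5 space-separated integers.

Answer: 3 5 4 7 10

Derivation:
I0 add r3: issue@1 deps=(None,None) exec_start@1 write@3
I1 mul r2: issue@2 deps=(None,0) exec_start@3 write@5
I2 mul r1: issue@3 deps=(None,None) exec_start@3 write@4
I3 mul r4: issue@4 deps=(0,2) exec_start@4 write@7
I4 mul r1: issue@5 deps=(1,3) exec_start@7 write@10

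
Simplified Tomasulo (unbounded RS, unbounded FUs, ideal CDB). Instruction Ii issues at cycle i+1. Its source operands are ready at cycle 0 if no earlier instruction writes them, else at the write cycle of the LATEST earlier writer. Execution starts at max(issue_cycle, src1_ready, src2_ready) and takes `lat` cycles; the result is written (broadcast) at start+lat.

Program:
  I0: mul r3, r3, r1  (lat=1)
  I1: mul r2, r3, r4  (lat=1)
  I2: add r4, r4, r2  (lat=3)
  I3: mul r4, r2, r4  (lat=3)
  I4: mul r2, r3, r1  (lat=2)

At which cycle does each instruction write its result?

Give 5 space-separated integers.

Answer: 2 3 6 9 7

Derivation:
I0 mul r3: issue@1 deps=(None,None) exec_start@1 write@2
I1 mul r2: issue@2 deps=(0,None) exec_start@2 write@3
I2 add r4: issue@3 deps=(None,1) exec_start@3 write@6
I3 mul r4: issue@4 deps=(1,2) exec_start@6 write@9
I4 mul r2: issue@5 deps=(0,None) exec_start@5 write@7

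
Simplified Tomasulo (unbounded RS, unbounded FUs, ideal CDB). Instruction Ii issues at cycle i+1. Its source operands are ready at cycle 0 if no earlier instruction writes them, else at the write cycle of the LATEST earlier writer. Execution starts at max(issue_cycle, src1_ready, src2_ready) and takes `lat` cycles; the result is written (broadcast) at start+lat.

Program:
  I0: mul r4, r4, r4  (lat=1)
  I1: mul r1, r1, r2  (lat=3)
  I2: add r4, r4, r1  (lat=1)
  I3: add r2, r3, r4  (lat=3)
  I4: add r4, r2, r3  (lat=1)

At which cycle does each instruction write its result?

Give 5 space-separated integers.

I0 mul r4: issue@1 deps=(None,None) exec_start@1 write@2
I1 mul r1: issue@2 deps=(None,None) exec_start@2 write@5
I2 add r4: issue@3 deps=(0,1) exec_start@5 write@6
I3 add r2: issue@4 deps=(None,2) exec_start@6 write@9
I4 add r4: issue@5 deps=(3,None) exec_start@9 write@10

Answer: 2 5 6 9 10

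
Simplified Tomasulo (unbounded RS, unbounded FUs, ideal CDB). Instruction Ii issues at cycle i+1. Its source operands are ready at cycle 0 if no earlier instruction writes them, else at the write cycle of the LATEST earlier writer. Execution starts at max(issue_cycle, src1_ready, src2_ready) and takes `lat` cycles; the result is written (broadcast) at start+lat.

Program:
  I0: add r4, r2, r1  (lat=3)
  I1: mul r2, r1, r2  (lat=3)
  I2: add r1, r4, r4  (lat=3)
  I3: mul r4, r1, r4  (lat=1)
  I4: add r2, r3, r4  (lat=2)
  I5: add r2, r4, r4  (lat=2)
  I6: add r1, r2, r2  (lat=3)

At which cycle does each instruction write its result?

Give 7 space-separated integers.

I0 add r4: issue@1 deps=(None,None) exec_start@1 write@4
I1 mul r2: issue@2 deps=(None,None) exec_start@2 write@5
I2 add r1: issue@3 deps=(0,0) exec_start@4 write@7
I3 mul r4: issue@4 deps=(2,0) exec_start@7 write@8
I4 add r2: issue@5 deps=(None,3) exec_start@8 write@10
I5 add r2: issue@6 deps=(3,3) exec_start@8 write@10
I6 add r1: issue@7 deps=(5,5) exec_start@10 write@13

Answer: 4 5 7 8 10 10 13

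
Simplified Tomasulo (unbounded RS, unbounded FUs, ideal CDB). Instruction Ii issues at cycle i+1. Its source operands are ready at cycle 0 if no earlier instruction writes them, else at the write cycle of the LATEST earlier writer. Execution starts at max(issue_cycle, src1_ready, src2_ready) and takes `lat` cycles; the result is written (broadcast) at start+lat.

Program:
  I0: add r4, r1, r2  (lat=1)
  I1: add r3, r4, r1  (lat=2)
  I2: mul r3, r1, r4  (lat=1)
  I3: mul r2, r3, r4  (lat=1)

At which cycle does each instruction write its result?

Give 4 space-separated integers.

Answer: 2 4 4 5

Derivation:
I0 add r4: issue@1 deps=(None,None) exec_start@1 write@2
I1 add r3: issue@2 deps=(0,None) exec_start@2 write@4
I2 mul r3: issue@3 deps=(None,0) exec_start@3 write@4
I3 mul r2: issue@4 deps=(2,0) exec_start@4 write@5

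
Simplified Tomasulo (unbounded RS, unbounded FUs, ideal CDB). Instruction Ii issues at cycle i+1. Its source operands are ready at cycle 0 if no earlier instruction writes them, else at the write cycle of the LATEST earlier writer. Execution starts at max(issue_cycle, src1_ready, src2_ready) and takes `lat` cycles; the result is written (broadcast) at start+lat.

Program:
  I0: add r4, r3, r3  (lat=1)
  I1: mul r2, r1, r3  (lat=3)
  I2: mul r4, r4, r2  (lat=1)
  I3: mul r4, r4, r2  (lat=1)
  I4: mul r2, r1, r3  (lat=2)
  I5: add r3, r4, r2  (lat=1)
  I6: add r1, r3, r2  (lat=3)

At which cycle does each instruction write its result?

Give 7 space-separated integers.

I0 add r4: issue@1 deps=(None,None) exec_start@1 write@2
I1 mul r2: issue@2 deps=(None,None) exec_start@2 write@5
I2 mul r4: issue@3 deps=(0,1) exec_start@5 write@6
I3 mul r4: issue@4 deps=(2,1) exec_start@6 write@7
I4 mul r2: issue@5 deps=(None,None) exec_start@5 write@7
I5 add r3: issue@6 deps=(3,4) exec_start@7 write@8
I6 add r1: issue@7 deps=(5,4) exec_start@8 write@11

Answer: 2 5 6 7 7 8 11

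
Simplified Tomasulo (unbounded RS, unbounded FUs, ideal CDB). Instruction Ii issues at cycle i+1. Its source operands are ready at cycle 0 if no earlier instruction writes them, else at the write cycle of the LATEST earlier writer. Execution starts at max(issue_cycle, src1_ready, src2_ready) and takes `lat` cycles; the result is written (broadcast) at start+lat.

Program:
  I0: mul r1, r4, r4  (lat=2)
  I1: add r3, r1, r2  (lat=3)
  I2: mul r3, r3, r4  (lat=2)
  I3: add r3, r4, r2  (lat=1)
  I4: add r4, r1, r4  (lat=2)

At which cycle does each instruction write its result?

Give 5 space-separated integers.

I0 mul r1: issue@1 deps=(None,None) exec_start@1 write@3
I1 add r3: issue@2 deps=(0,None) exec_start@3 write@6
I2 mul r3: issue@3 deps=(1,None) exec_start@6 write@8
I3 add r3: issue@4 deps=(None,None) exec_start@4 write@5
I4 add r4: issue@5 deps=(0,None) exec_start@5 write@7

Answer: 3 6 8 5 7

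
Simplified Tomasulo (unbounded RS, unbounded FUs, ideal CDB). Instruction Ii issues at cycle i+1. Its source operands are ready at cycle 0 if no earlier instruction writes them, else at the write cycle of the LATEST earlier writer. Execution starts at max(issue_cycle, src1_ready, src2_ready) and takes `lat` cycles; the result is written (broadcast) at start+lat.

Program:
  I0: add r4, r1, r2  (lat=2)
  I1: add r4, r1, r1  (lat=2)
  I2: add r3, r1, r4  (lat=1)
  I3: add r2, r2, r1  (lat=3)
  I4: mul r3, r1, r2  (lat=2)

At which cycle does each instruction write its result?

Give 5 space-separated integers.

I0 add r4: issue@1 deps=(None,None) exec_start@1 write@3
I1 add r4: issue@2 deps=(None,None) exec_start@2 write@4
I2 add r3: issue@3 deps=(None,1) exec_start@4 write@5
I3 add r2: issue@4 deps=(None,None) exec_start@4 write@7
I4 mul r3: issue@5 deps=(None,3) exec_start@7 write@9

Answer: 3 4 5 7 9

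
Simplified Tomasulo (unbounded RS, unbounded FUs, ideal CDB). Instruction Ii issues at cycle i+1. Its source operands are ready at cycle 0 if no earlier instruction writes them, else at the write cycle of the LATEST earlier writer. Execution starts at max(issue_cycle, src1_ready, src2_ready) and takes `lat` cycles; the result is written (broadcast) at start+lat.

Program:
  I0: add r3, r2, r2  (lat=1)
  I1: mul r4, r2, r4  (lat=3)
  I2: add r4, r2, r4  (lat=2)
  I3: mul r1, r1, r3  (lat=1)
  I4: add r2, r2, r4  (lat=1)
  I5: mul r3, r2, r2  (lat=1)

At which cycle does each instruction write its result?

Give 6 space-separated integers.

I0 add r3: issue@1 deps=(None,None) exec_start@1 write@2
I1 mul r4: issue@2 deps=(None,None) exec_start@2 write@5
I2 add r4: issue@3 deps=(None,1) exec_start@5 write@7
I3 mul r1: issue@4 deps=(None,0) exec_start@4 write@5
I4 add r2: issue@5 deps=(None,2) exec_start@7 write@8
I5 mul r3: issue@6 deps=(4,4) exec_start@8 write@9

Answer: 2 5 7 5 8 9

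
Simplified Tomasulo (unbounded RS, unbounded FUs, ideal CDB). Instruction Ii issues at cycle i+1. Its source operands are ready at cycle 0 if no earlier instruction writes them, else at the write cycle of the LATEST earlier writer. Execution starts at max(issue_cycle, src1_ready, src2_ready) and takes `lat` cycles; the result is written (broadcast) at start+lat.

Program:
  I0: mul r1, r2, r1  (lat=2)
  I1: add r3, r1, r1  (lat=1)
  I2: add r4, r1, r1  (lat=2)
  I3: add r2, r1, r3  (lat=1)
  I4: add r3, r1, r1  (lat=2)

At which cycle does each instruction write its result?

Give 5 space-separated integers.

I0 mul r1: issue@1 deps=(None,None) exec_start@1 write@3
I1 add r3: issue@2 deps=(0,0) exec_start@3 write@4
I2 add r4: issue@3 deps=(0,0) exec_start@3 write@5
I3 add r2: issue@4 deps=(0,1) exec_start@4 write@5
I4 add r3: issue@5 deps=(0,0) exec_start@5 write@7

Answer: 3 4 5 5 7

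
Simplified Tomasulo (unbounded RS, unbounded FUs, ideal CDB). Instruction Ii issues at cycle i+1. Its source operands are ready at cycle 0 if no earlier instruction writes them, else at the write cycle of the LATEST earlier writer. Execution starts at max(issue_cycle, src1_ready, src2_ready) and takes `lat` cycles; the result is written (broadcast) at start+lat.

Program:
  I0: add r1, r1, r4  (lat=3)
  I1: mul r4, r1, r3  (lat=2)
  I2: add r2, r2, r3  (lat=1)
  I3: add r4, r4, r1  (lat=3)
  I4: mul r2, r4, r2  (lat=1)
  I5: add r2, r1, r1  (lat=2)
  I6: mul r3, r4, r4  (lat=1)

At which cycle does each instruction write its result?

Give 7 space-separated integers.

I0 add r1: issue@1 deps=(None,None) exec_start@1 write@4
I1 mul r4: issue@2 deps=(0,None) exec_start@4 write@6
I2 add r2: issue@3 deps=(None,None) exec_start@3 write@4
I3 add r4: issue@4 deps=(1,0) exec_start@6 write@9
I4 mul r2: issue@5 deps=(3,2) exec_start@9 write@10
I5 add r2: issue@6 deps=(0,0) exec_start@6 write@8
I6 mul r3: issue@7 deps=(3,3) exec_start@9 write@10

Answer: 4 6 4 9 10 8 10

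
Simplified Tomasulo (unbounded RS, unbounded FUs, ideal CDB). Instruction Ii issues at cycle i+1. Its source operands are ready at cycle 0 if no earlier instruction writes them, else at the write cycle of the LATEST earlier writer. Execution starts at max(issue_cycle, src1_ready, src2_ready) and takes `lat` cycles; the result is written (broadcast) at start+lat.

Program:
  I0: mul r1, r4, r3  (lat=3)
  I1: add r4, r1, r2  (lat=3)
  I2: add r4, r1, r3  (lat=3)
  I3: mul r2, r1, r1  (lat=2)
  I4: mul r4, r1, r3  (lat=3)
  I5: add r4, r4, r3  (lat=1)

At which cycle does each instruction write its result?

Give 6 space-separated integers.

I0 mul r1: issue@1 deps=(None,None) exec_start@1 write@4
I1 add r4: issue@2 deps=(0,None) exec_start@4 write@7
I2 add r4: issue@3 deps=(0,None) exec_start@4 write@7
I3 mul r2: issue@4 deps=(0,0) exec_start@4 write@6
I4 mul r4: issue@5 deps=(0,None) exec_start@5 write@8
I5 add r4: issue@6 deps=(4,None) exec_start@8 write@9

Answer: 4 7 7 6 8 9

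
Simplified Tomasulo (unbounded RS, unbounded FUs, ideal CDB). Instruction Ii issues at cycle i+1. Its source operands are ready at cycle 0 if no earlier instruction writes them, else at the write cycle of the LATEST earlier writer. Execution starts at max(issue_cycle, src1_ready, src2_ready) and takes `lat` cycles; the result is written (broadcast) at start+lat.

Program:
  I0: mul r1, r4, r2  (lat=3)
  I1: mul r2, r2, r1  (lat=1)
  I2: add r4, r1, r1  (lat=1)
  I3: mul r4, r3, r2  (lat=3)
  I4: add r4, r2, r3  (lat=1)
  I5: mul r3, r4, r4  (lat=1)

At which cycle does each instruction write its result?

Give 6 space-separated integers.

Answer: 4 5 5 8 6 7

Derivation:
I0 mul r1: issue@1 deps=(None,None) exec_start@1 write@4
I1 mul r2: issue@2 deps=(None,0) exec_start@4 write@5
I2 add r4: issue@3 deps=(0,0) exec_start@4 write@5
I3 mul r4: issue@4 deps=(None,1) exec_start@5 write@8
I4 add r4: issue@5 deps=(1,None) exec_start@5 write@6
I5 mul r3: issue@6 deps=(4,4) exec_start@6 write@7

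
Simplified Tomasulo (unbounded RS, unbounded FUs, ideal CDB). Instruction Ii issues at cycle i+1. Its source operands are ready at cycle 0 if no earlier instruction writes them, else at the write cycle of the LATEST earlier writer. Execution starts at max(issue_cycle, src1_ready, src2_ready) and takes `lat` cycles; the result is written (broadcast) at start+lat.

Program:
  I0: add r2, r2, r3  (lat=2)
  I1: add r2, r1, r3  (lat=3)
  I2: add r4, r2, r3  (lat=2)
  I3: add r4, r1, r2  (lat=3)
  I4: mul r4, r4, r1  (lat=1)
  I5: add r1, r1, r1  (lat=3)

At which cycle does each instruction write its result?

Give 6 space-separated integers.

I0 add r2: issue@1 deps=(None,None) exec_start@1 write@3
I1 add r2: issue@2 deps=(None,None) exec_start@2 write@5
I2 add r4: issue@3 deps=(1,None) exec_start@5 write@7
I3 add r4: issue@4 deps=(None,1) exec_start@5 write@8
I4 mul r4: issue@5 deps=(3,None) exec_start@8 write@9
I5 add r1: issue@6 deps=(None,None) exec_start@6 write@9

Answer: 3 5 7 8 9 9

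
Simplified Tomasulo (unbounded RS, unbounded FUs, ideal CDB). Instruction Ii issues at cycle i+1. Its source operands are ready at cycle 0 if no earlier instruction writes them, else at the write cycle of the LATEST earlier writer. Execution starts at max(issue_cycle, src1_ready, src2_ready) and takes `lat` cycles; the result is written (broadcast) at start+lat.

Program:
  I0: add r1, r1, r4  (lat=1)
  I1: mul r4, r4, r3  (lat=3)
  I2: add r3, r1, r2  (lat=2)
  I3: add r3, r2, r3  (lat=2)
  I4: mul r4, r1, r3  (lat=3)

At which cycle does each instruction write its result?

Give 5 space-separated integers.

Answer: 2 5 5 7 10

Derivation:
I0 add r1: issue@1 deps=(None,None) exec_start@1 write@2
I1 mul r4: issue@2 deps=(None,None) exec_start@2 write@5
I2 add r3: issue@3 deps=(0,None) exec_start@3 write@5
I3 add r3: issue@4 deps=(None,2) exec_start@5 write@7
I4 mul r4: issue@5 deps=(0,3) exec_start@7 write@10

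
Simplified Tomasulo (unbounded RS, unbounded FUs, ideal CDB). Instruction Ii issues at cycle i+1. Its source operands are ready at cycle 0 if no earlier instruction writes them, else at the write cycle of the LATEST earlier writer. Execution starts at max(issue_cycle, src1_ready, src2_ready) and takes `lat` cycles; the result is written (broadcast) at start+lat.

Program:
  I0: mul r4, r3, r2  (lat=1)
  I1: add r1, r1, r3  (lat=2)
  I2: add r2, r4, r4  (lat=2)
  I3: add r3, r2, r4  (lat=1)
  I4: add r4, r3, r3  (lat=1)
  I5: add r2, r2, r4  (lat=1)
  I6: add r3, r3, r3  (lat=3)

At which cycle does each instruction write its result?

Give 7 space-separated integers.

Answer: 2 4 5 6 7 8 10

Derivation:
I0 mul r4: issue@1 deps=(None,None) exec_start@1 write@2
I1 add r1: issue@2 deps=(None,None) exec_start@2 write@4
I2 add r2: issue@3 deps=(0,0) exec_start@3 write@5
I3 add r3: issue@4 deps=(2,0) exec_start@5 write@6
I4 add r4: issue@5 deps=(3,3) exec_start@6 write@7
I5 add r2: issue@6 deps=(2,4) exec_start@7 write@8
I6 add r3: issue@7 deps=(3,3) exec_start@7 write@10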